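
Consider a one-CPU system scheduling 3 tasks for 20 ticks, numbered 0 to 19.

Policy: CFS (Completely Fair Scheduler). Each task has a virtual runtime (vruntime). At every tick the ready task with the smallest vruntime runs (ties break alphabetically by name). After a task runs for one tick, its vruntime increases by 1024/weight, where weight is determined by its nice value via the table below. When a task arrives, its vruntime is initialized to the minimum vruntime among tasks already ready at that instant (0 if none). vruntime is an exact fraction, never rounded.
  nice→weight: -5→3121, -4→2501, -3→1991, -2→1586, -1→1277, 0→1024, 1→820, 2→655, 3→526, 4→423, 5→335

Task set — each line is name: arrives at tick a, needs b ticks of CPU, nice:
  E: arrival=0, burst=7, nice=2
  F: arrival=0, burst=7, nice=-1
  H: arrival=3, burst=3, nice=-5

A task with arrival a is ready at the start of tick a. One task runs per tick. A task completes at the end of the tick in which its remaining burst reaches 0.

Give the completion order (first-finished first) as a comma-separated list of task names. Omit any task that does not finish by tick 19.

t=0: vr[E=0 F=0] → run E
t=1: vr[E=1024/655 F=0] → run F
t=2: vr[E=1024/655 F=1024/1277] → run F
t=3: vr[E=1024/655 F=2048/1277 H=1024/655] → run E
t=4: vr[E=2048/655 F=2048/1277 H=1024/655] → run H
t=5: vr[E=2048/655 F=2048/1277 H=3866624/2044255] → run F
t=6: vr[E=2048/655 F=3072/1277 H=3866624/2044255] → run H
t=7: vr[E=2048/655 F=3072/1277 H=4537344/2044255] → run H
t=8: vr[E=2048/655 F=3072/1277] → run F
t=9: vr[E=2048/655 F=4096/1277] → run E
t=10: vr[E=3072/655 F=4096/1277] → run F
t=11: vr[E=3072/655 F=5120/1277] → run F
t=12: vr[E=3072/655 F=6144/1277] → run E
t=13: vr[E=4096/655 F=6144/1277] → run F
t=14: vr[E=4096/655] → run E
t=15: vr[E=1024/131] → run E
t=16: vr[E=6144/655] → run E
t=17: (idle)
t=18: (idle)
t=19: (idle)

completion order = H, F, E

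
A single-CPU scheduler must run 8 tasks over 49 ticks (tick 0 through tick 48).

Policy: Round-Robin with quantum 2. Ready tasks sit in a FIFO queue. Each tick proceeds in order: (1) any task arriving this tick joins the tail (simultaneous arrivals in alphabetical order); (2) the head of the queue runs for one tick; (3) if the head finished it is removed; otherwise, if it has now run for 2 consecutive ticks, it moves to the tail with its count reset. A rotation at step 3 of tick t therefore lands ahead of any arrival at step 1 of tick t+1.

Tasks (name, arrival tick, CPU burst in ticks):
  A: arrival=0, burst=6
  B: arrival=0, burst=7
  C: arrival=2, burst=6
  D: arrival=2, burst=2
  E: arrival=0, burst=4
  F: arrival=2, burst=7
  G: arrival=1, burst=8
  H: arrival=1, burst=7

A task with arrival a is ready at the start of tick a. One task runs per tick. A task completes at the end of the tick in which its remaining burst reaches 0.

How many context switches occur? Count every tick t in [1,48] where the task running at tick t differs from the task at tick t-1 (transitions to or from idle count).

t=0: queue=[A,B,E] q_used=0 → run A
t=1: queue=[A,B,E,G,H] q_used=1 → run A
t=2: queue=[B,E,G,H,A,C,D,F] q_used=0 → run B
t=3: queue=[B,E,G,H,A,C,D,F] q_used=1 → run B
t=4: queue=[E,G,H,A,C,D,F,B] q_used=0 → run E
t=5: queue=[E,G,H,A,C,D,F,B] q_used=1 → run E
t=6: queue=[G,H,A,C,D,F,B,E] q_used=0 → run G
t=7: queue=[G,H,A,C,D,F,B,E] q_used=1 → run G
t=8: queue=[H,A,C,D,F,B,E,G] q_used=0 → run H
t=9: queue=[H,A,C,D,F,B,E,G] q_used=1 → run H
t=10: queue=[A,C,D,F,B,E,G,H] q_used=0 → run A
t=11: queue=[A,C,D,F,B,E,G,H] q_used=1 → run A
t=12: queue=[C,D,F,B,E,G,H,A] q_used=0 → run C
t=13: queue=[C,D,F,B,E,G,H,A] q_used=1 → run C
t=14: queue=[D,F,B,E,G,H,A,C] q_used=0 → run D
t=15: queue=[D,F,B,E,G,H,A,C] q_used=1 → run D
t=16: queue=[F,B,E,G,H,A,C] q_used=0 → run F
t=17: queue=[F,B,E,G,H,A,C] q_used=1 → run F
t=18: queue=[B,E,G,H,A,C,F] q_used=0 → run B
t=19: queue=[B,E,G,H,A,C,F] q_used=1 → run B
t=20: queue=[E,G,H,A,C,F,B] q_used=0 → run E
t=21: queue=[E,G,H,A,C,F,B] q_used=1 → run E
t=22: queue=[G,H,A,C,F,B] q_used=0 → run G
t=23: queue=[G,H,A,C,F,B] q_used=1 → run G
t=24: queue=[H,A,C,F,B,G] q_used=0 → run H
t=25: queue=[H,A,C,F,B,G] q_used=1 → run H
t=26: queue=[A,C,F,B,G,H] q_used=0 → run A
t=27: queue=[A,C,F,B,G,H] q_used=1 → run A
t=28: queue=[C,F,B,G,H] q_used=0 → run C
t=29: queue=[C,F,B,G,H] q_used=1 → run C
t=30: queue=[F,B,G,H,C] q_used=0 → run F
t=31: queue=[F,B,G,H,C] q_used=1 → run F
t=32: queue=[B,G,H,C,F] q_used=0 → run B
t=33: queue=[B,G,H,C,F] q_used=1 → run B
t=34: queue=[G,H,C,F,B] q_used=0 → run G
t=35: queue=[G,H,C,F,B] q_used=1 → run G
t=36: queue=[H,C,F,B,G] q_used=0 → run H
t=37: queue=[H,C,F,B,G] q_used=1 → run H
t=38: queue=[C,F,B,G,H] q_used=0 → run C
t=39: queue=[C,F,B,G,H] q_used=1 → run C
t=40: queue=[F,B,G,H] q_used=0 → run F
t=41: queue=[F,B,G,H] q_used=1 → run F
t=42: queue=[B,G,H,F] q_used=0 → run B
t=43: queue=[G,H,F] q_used=0 → run G
t=44: queue=[G,H,F] q_used=1 → run G
t=45: queue=[H,F] q_used=0 → run H
t=46: queue=[F] q_used=0 → run F
t=47: (idle)
t=48: (idle)

context switches = 25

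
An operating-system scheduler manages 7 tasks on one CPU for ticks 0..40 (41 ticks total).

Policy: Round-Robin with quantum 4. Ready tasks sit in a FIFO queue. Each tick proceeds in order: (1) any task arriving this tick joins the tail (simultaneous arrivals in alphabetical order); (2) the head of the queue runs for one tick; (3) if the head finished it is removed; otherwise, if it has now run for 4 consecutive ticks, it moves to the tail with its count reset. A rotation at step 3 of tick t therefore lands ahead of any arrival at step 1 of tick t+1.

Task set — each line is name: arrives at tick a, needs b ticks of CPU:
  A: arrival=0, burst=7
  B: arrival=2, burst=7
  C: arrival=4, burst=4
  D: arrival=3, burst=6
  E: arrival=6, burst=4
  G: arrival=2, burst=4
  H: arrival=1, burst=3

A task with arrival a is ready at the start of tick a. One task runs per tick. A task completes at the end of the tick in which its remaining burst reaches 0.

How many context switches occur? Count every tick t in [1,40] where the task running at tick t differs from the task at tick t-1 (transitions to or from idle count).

t=0: queue=[A] q_used=0 → run A
t=1: queue=[A,H] q_used=1 → run A
t=2: queue=[A,H,B,G] q_used=2 → run A
t=3: queue=[A,H,B,G,D] q_used=3 → run A
t=4: queue=[H,B,G,D,A,C] q_used=0 → run H
t=5: queue=[H,B,G,D,A,C] q_used=1 → run H
t=6: queue=[H,B,G,D,A,C,E] q_used=2 → run H
t=7: queue=[B,G,D,A,C,E] q_used=0 → run B
t=8: queue=[B,G,D,A,C,E] q_used=1 → run B
t=9: queue=[B,G,D,A,C,E] q_used=2 → run B
t=10: queue=[B,G,D,A,C,E] q_used=3 → run B
t=11: queue=[G,D,A,C,E,B] q_used=0 → run G
t=12: queue=[G,D,A,C,E,B] q_used=1 → run G
t=13: queue=[G,D,A,C,E,B] q_used=2 → run G
t=14: queue=[G,D,A,C,E,B] q_used=3 → run G
t=15: queue=[D,A,C,E,B] q_used=0 → run D
t=16: queue=[D,A,C,E,B] q_used=1 → run D
t=17: queue=[D,A,C,E,B] q_used=2 → run D
t=18: queue=[D,A,C,E,B] q_used=3 → run D
t=19: queue=[A,C,E,B,D] q_used=0 → run A
t=20: queue=[A,C,E,B,D] q_used=1 → run A
t=21: queue=[A,C,E,B,D] q_used=2 → run A
t=22: queue=[C,E,B,D] q_used=0 → run C
t=23: queue=[C,E,B,D] q_used=1 → run C
t=24: queue=[C,E,B,D] q_used=2 → run C
t=25: queue=[C,E,B,D] q_used=3 → run C
t=26: queue=[E,B,D] q_used=0 → run E
t=27: queue=[E,B,D] q_used=1 → run E
t=28: queue=[E,B,D] q_used=2 → run E
t=29: queue=[E,B,D] q_used=3 → run E
t=30: queue=[B,D] q_used=0 → run B
t=31: queue=[B,D] q_used=1 → run B
t=32: queue=[B,D] q_used=2 → run B
t=33: queue=[D] q_used=0 → run D
t=34: queue=[D] q_used=1 → run D
t=35: (idle)
t=36: (idle)
t=37: (idle)
t=38: (idle)
t=39: (idle)
t=40: (idle)

context switches = 10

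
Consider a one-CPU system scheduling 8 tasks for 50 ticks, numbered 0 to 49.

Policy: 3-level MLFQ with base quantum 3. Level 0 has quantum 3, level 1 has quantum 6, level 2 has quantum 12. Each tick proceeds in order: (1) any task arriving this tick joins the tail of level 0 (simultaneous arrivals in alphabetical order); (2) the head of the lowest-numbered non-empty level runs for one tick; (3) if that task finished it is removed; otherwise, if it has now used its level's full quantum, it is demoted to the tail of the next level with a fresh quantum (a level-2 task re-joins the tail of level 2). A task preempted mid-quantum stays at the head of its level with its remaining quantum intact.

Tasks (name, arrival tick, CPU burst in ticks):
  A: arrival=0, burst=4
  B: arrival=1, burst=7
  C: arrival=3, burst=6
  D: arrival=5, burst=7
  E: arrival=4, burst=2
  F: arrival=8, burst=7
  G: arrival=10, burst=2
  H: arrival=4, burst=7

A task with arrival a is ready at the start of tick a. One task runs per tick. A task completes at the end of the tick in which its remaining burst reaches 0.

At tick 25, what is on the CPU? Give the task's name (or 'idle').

t=0: L0/L1/L2 = A/-/- → run A
t=1: L0/L1/L2 = AB/-/- → run A
t=2: L0/L1/L2 = AB/-/- → run A
t=3: L0/L1/L2 = BC/A/- → run B
t=4: L0/L1/L2 = BCEH/A/- → run B
t=5: L0/L1/L2 = BCEHD/A/- → run B
t=6: L0/L1/L2 = CEHD/AB/- → run C
t=7: L0/L1/L2 = CEHD/AB/- → run C
t=8: L0/L1/L2 = CEHDF/AB/- → run C
t=9: L0/L1/L2 = EHDF/ABC/- → run E
t=10: L0/L1/L2 = EHDFG/ABC/- → run E
t=11: L0/L1/L2 = HDFG/ABC/- → run H
t=12: L0/L1/L2 = HDFG/ABC/- → run H
t=13: L0/L1/L2 = HDFG/ABC/- → run H
t=14: L0/L1/L2 = DFG/ABCH/- → run D
t=15: L0/L1/L2 = DFG/ABCH/- → run D
t=16: L0/L1/L2 = DFG/ABCH/- → run D
t=17: L0/L1/L2 = FG/ABCHD/- → run F
t=18: L0/L1/L2 = FG/ABCHD/- → run F
t=19: L0/L1/L2 = FG/ABCHD/- → run F
t=20: L0/L1/L2 = G/ABCHDF/- → run G
t=21: L0/L1/L2 = G/ABCHDF/- → run G
t=22: L0/L1/L2 = -/ABCHDF/- → run A
t=23: L0/L1/L2 = -/BCHDF/- → run B
t=24: L0/L1/L2 = -/BCHDF/- → run B
t=25: L0/L1/L2 = -/BCHDF/- → run B
t=26: L0/L1/L2 = -/BCHDF/- → run B
t=27: L0/L1/L2 = -/CHDF/- → run C
t=28: L0/L1/L2 = -/CHDF/- → run C
t=29: L0/L1/L2 = -/CHDF/- → run C
t=30: L0/L1/L2 = -/HDF/- → run H
t=31: L0/L1/L2 = -/HDF/- → run H
t=32: L0/L1/L2 = -/HDF/- → run H
t=33: L0/L1/L2 = -/HDF/- → run H
t=34: L0/L1/L2 = -/DF/- → run D
t=35: L0/L1/L2 = -/DF/- → run D
t=36: L0/L1/L2 = -/DF/- → run D
t=37: L0/L1/L2 = -/DF/- → run D
t=38: L0/L1/L2 = -/F/- → run F
t=39: L0/L1/L2 = -/F/- → run F
t=40: L0/L1/L2 = -/F/- → run F
t=41: L0/L1/L2 = -/F/- → run F
t=42: (idle)
t=43: (idle)
t=44: (idle)
t=45: (idle)
t=46: (idle)
t=47: (idle)
t=48: (idle)
t=49: (idle)

running at tick 25 = B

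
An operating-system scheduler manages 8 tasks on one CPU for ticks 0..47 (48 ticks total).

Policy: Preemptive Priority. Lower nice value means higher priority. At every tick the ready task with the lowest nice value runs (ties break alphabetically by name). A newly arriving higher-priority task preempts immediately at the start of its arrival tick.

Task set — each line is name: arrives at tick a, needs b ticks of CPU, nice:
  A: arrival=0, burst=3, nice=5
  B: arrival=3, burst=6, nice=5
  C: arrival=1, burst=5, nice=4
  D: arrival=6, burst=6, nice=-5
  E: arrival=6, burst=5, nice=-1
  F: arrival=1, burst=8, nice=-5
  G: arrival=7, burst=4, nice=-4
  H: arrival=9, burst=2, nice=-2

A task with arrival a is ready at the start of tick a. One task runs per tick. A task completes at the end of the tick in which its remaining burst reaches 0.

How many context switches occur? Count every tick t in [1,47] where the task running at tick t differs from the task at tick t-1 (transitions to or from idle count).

t=0: ready={A} → run A
t=1: ready={A,C,F} → run F
t=2: ready={A,C,F} → run F
t=3: ready={A,B,C,F} → run F
t=4: ready={A,B,C,F} → run F
t=5: ready={A,B,C,F} → run F
t=6: ready={A,B,C,D,E,F} → run D
t=7: ready={A,B,C,D,E,F,G} → run D
t=8: ready={A,B,C,D,E,F,G} → run D
t=9: ready={A,B,C,D,E,F,G,H} → run D
t=10: ready={A,B,C,D,E,F,G,H} → run D
t=11: ready={A,B,C,D,E,F,G,H} → run D
t=12: ready={A,B,C,E,F,G,H} → run F
t=13: ready={A,B,C,E,F,G,H} → run F
t=14: ready={A,B,C,E,F,G,H} → run F
t=15: ready={A,B,C,E,G,H} → run G
t=16: ready={A,B,C,E,G,H} → run G
t=17: ready={A,B,C,E,G,H} → run G
t=18: ready={A,B,C,E,G,H} → run G
t=19: ready={A,B,C,E,H} → run H
t=20: ready={A,B,C,E,H} → run H
t=21: ready={A,B,C,E} → run E
t=22: ready={A,B,C,E} → run E
t=23: ready={A,B,C,E} → run E
t=24: ready={A,B,C,E} → run E
t=25: ready={A,B,C,E} → run E
t=26: ready={A,B,C} → run C
t=27: ready={A,B,C} → run C
t=28: ready={A,B,C} → run C
t=29: ready={A,B,C} → run C
t=30: ready={A,B,C} → run C
t=31: ready={A,B} → run A
t=32: ready={A,B} → run A
t=33: ready={B} → run B
t=34: ready={B} → run B
t=35: ready={B} → run B
t=36: ready={B} → run B
t=37: ready={B} → run B
t=38: ready={B} → run B
t=39: (idle)
t=40: (idle)
t=41: (idle)
t=42: (idle)
t=43: (idle)
t=44: (idle)
t=45: (idle)
t=46: (idle)
t=47: (idle)

context switches = 10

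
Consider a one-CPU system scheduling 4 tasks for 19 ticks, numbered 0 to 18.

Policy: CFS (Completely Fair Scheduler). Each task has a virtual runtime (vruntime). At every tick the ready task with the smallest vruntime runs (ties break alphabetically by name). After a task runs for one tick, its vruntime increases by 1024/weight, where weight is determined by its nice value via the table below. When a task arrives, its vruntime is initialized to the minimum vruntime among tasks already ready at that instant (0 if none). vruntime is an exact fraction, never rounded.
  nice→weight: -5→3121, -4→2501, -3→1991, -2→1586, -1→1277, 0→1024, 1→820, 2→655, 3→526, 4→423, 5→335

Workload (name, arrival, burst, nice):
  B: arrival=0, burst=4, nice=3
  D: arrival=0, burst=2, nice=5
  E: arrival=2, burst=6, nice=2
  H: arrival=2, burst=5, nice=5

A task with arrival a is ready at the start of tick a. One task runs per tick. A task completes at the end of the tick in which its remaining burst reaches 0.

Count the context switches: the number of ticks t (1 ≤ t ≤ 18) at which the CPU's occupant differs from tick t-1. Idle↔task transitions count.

context switches = 15

t=0: vr[B=0 D=0] → run B
t=1: vr[B=512/263 D=0] → run D
t=2: vr[B=512/263 D=1024/335 E=512/263 H=512/263] → run B
t=3: vr[B=1024/263 D=1024/335 E=512/263 H=512/263] → run E
t=4: vr[B=1024/263 D=1024/335 E=604672/172265 H=512/263] → run H
t=5: vr[B=1024/263 D=1024/335 E=604672/172265 H=440832/88105] → run D
t=6: vr[B=1024/263 E=604672/172265 H=440832/88105] → run E
t=7: vr[B=1024/263 E=873984/172265 H=440832/88105] → run B
t=8: vr[B=1536/263 E=873984/172265 H=440832/88105] → run H
t=9: vr[B=1536/263 E=873984/172265 H=710144/88105] → run E
t=10: vr[B=1536/263 E=1143296/172265 H=710144/88105] → run B
t=11: vr[E=1143296/172265 H=710144/88105] → run E
t=12: vr[E=1412608/172265 H=710144/88105] → run H
t=13: vr[E=1412608/172265 H=979456/88105] → run E
t=14: vr[E=336384/34453 H=979456/88105] → run E
t=15: vr[H=979456/88105] → run H
t=16: vr[H=1248768/88105] → run H
t=17: (idle)
t=18: (idle)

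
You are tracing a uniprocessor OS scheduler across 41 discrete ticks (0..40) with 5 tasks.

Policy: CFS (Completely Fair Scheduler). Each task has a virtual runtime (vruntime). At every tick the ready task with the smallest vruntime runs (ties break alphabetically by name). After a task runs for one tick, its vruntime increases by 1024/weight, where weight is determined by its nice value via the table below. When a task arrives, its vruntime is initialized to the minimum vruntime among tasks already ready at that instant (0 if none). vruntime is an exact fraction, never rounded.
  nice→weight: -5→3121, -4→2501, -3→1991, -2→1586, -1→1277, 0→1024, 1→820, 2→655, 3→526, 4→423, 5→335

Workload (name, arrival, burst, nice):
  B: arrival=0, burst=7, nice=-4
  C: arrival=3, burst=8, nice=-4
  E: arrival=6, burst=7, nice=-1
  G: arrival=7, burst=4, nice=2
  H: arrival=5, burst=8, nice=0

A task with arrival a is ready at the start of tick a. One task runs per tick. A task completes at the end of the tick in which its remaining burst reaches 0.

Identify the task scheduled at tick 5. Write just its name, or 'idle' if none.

running at tick 5 = B

t=0: vr[B=0] → run B
t=1: vr[B=1024/2501] → run B
t=2: vr[B=2048/2501] → run B
t=3: vr[B=3072/2501 C=3072/2501] → run B
t=4: vr[B=4096/2501 C=3072/2501] → run C
t=5: vr[B=4096/2501 C=4096/2501 H=4096/2501] → run B
t=6: vr[B=5120/2501 C=4096/2501 E=4096/2501 H=4096/2501] → run C
t=7: vr[B=5120/2501 C=5120/2501 E=4096/2501 G=4096/2501 H=4096/2501] → run E
t=8: vr[B=5120/2501 C=5120/2501 E=7791616/3193777 G=4096/2501 H=4096/2501] → run G
t=9: vr[B=5120/2501 C=5120/2501 E=7791616/3193777 G=5243904/1638155 H=4096/2501] → run H
t=10: vr[B=5120/2501 C=5120/2501 E=7791616/3193777 G=5243904/1638155 H=6597/2501] → run B
t=11: vr[B=6144/2501 C=5120/2501 E=7791616/3193777 G=5243904/1638155 H=6597/2501] → run C
t=12: vr[B=6144/2501 C=6144/2501 E=7791616/3193777 G=5243904/1638155 H=6597/2501] → run E
t=13: vr[B=6144/2501 C=6144/2501 E=10352640/3193777 G=5243904/1638155 H=6597/2501] → run B
t=14: vr[C=6144/2501 E=10352640/3193777 G=5243904/1638155 H=6597/2501] → run C
t=15: vr[C=7168/2501 E=10352640/3193777 G=5243904/1638155 H=6597/2501] → run H
t=16: vr[C=7168/2501 E=10352640/3193777 G=5243904/1638155 H=9098/2501] → run C
t=17: vr[C=8192/2501 E=10352640/3193777 G=5243904/1638155 H=9098/2501] → run G
t=18: vr[C=8192/2501 E=10352640/3193777 G=7804928/1638155 H=9098/2501] → run E
t=19: vr[C=8192/2501 E=12913664/3193777 G=7804928/1638155 H=9098/2501] → run C
t=20: vr[C=9216/2501 E=12913664/3193777 G=7804928/1638155 H=9098/2501] → run H
t=21: vr[C=9216/2501 E=12913664/3193777 G=7804928/1638155 H=11599/2501] → run C
t=22: vr[C=10240/2501 E=12913664/3193777 G=7804928/1638155 H=11599/2501] → run E
t=23: vr[C=10240/2501 E=15474688/3193777 G=7804928/1638155 H=11599/2501] → run C
t=24: vr[E=15474688/3193777 G=7804928/1638155 H=11599/2501] → run H
t=25: vr[E=15474688/3193777 G=7804928/1638155 H=14100/2501] → run G
t=26: vr[E=15474688/3193777 G=10365952/1638155 H=14100/2501] → run E
t=27: vr[E=18035712/3193777 G=10365952/1638155 H=14100/2501] → run H
t=28: vr[E=18035712/3193777 G=10365952/1638155 H=16601/2501] → run E
t=29: vr[E=20596736/3193777 G=10365952/1638155 H=16601/2501] → run G
t=30: vr[E=20596736/3193777 H=16601/2501] → run E
t=31: vr[H=16601/2501] → run H
t=32: vr[H=19102/2501] → run H
t=33: vr[H=21603/2501] → run H
t=34: (idle)
t=35: (idle)
t=36: (idle)
t=37: (idle)
t=38: (idle)
t=39: (idle)
t=40: (idle)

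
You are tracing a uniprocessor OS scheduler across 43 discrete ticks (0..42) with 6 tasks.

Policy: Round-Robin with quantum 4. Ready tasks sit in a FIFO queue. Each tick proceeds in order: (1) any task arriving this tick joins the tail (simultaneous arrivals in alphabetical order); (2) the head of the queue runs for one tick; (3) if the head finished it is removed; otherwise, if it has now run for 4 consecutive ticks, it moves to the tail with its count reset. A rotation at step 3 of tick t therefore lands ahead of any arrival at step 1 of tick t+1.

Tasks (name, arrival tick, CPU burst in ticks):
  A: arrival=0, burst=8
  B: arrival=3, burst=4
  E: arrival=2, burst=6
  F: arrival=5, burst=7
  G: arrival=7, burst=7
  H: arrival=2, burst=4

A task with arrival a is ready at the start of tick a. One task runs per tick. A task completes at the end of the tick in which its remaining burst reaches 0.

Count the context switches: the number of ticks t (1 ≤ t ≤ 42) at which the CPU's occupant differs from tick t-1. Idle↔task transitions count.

context switches = 10

t=0: queue=[A] q_used=0 → run A
t=1: queue=[A] q_used=1 → run A
t=2: queue=[A,E,H] q_used=2 → run A
t=3: queue=[A,E,H,B] q_used=3 → run A
t=4: queue=[E,H,B,A] q_used=0 → run E
t=5: queue=[E,H,B,A,F] q_used=1 → run E
t=6: queue=[E,H,B,A,F] q_used=2 → run E
t=7: queue=[E,H,B,A,F,G] q_used=3 → run E
t=8: queue=[H,B,A,F,G,E] q_used=0 → run H
t=9: queue=[H,B,A,F,G,E] q_used=1 → run H
t=10: queue=[H,B,A,F,G,E] q_used=2 → run H
t=11: queue=[H,B,A,F,G,E] q_used=3 → run H
t=12: queue=[B,A,F,G,E] q_used=0 → run B
t=13: queue=[B,A,F,G,E] q_used=1 → run B
t=14: queue=[B,A,F,G,E] q_used=2 → run B
t=15: queue=[B,A,F,G,E] q_used=3 → run B
t=16: queue=[A,F,G,E] q_used=0 → run A
t=17: queue=[A,F,G,E] q_used=1 → run A
t=18: queue=[A,F,G,E] q_used=2 → run A
t=19: queue=[A,F,G,E] q_used=3 → run A
t=20: queue=[F,G,E] q_used=0 → run F
t=21: queue=[F,G,E] q_used=1 → run F
t=22: queue=[F,G,E] q_used=2 → run F
t=23: queue=[F,G,E] q_used=3 → run F
t=24: queue=[G,E,F] q_used=0 → run G
t=25: queue=[G,E,F] q_used=1 → run G
t=26: queue=[G,E,F] q_used=2 → run G
t=27: queue=[G,E,F] q_used=3 → run G
t=28: queue=[E,F,G] q_used=0 → run E
t=29: queue=[E,F,G] q_used=1 → run E
t=30: queue=[F,G] q_used=0 → run F
t=31: queue=[F,G] q_used=1 → run F
t=32: queue=[F,G] q_used=2 → run F
t=33: queue=[G] q_used=0 → run G
t=34: queue=[G] q_used=1 → run G
t=35: queue=[G] q_used=2 → run G
t=36: (idle)
t=37: (idle)
t=38: (idle)
t=39: (idle)
t=40: (idle)
t=41: (idle)
t=42: (idle)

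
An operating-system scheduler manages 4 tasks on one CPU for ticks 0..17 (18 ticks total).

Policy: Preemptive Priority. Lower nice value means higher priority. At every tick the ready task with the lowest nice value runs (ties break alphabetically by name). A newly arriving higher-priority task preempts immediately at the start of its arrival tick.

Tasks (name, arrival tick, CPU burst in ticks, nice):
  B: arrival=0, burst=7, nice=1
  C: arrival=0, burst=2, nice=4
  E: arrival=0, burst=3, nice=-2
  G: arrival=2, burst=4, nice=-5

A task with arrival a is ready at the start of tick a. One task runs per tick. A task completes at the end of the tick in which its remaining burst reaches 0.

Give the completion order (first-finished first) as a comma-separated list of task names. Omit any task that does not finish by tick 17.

completion order = G, E, B, C

t=0: ready={B,C,E} → run E
t=1: ready={B,C,E} → run E
t=2: ready={B,C,E,G} → run G
t=3: ready={B,C,E,G} → run G
t=4: ready={B,C,E,G} → run G
t=5: ready={B,C,E,G} → run G
t=6: ready={B,C,E} → run E
t=7: ready={B,C} → run B
t=8: ready={B,C} → run B
t=9: ready={B,C} → run B
t=10: ready={B,C} → run B
t=11: ready={B,C} → run B
t=12: ready={B,C} → run B
t=13: ready={B,C} → run B
t=14: ready={C} → run C
t=15: ready={C} → run C
t=16: (idle)
t=17: (idle)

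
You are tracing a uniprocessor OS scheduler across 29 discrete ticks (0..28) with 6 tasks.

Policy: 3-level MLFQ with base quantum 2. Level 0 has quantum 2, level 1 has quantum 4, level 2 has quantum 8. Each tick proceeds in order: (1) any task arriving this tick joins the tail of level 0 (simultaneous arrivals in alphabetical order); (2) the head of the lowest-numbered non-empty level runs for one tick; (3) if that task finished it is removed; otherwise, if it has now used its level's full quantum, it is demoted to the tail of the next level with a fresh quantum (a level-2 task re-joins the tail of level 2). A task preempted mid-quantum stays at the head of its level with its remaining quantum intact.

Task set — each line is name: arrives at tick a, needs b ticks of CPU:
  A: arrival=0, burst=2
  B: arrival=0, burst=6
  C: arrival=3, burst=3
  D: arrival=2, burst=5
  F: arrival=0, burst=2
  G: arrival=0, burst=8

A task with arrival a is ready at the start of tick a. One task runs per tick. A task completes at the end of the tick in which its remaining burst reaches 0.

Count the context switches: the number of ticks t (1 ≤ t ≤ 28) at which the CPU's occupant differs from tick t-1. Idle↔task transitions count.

context switches = 11

t=0: L0/L1/L2 = ABFG/-/- → run A
t=1: L0/L1/L2 = ABFG/-/- → run A
t=2: L0/L1/L2 = BFGD/-/- → run B
t=3: L0/L1/L2 = BFGDC/-/- → run B
t=4: L0/L1/L2 = FGDC/B/- → run F
t=5: L0/L1/L2 = FGDC/B/- → run F
t=6: L0/L1/L2 = GDC/B/- → run G
t=7: L0/L1/L2 = GDC/B/- → run G
t=8: L0/L1/L2 = DC/BG/- → run D
t=9: L0/L1/L2 = DC/BG/- → run D
t=10: L0/L1/L2 = C/BGD/- → run C
t=11: L0/L1/L2 = C/BGD/- → run C
t=12: L0/L1/L2 = -/BGDC/- → run B
t=13: L0/L1/L2 = -/BGDC/- → run B
t=14: L0/L1/L2 = -/BGDC/- → run B
t=15: L0/L1/L2 = -/BGDC/- → run B
t=16: L0/L1/L2 = -/GDC/- → run G
t=17: L0/L1/L2 = -/GDC/- → run G
t=18: L0/L1/L2 = -/GDC/- → run G
t=19: L0/L1/L2 = -/GDC/- → run G
t=20: L0/L1/L2 = -/DC/G → run D
t=21: L0/L1/L2 = -/DC/G → run D
t=22: L0/L1/L2 = -/DC/G → run D
t=23: L0/L1/L2 = -/C/G → run C
t=24: L0/L1/L2 = -/-/G → run G
t=25: L0/L1/L2 = -/-/G → run G
t=26: (idle)
t=27: (idle)
t=28: (idle)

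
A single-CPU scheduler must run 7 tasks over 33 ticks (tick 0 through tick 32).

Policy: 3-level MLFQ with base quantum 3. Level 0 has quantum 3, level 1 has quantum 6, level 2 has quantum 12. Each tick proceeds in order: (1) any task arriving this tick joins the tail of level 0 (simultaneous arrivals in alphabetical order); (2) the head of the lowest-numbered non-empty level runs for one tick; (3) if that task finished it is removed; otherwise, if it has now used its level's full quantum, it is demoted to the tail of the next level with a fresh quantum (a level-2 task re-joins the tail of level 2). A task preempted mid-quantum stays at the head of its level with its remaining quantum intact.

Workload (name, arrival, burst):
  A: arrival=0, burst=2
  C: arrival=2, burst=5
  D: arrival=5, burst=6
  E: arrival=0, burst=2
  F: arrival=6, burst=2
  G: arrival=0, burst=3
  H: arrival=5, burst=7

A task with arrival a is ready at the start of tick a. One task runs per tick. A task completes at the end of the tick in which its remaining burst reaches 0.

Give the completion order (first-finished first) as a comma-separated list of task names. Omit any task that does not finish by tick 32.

t=0: L0/L1/L2 = AEG/-/- → run A
t=1: L0/L1/L2 = AEG/-/- → run A
t=2: L0/L1/L2 = EGC/-/- → run E
t=3: L0/L1/L2 = EGC/-/- → run E
t=4: L0/L1/L2 = GC/-/- → run G
t=5: L0/L1/L2 = GCDH/-/- → run G
t=6: L0/L1/L2 = GCDHF/-/- → run G
t=7: L0/L1/L2 = CDHF/-/- → run C
t=8: L0/L1/L2 = CDHF/-/- → run C
t=9: L0/L1/L2 = CDHF/-/- → run C
t=10: L0/L1/L2 = DHF/C/- → run D
t=11: L0/L1/L2 = DHF/C/- → run D
t=12: L0/L1/L2 = DHF/C/- → run D
t=13: L0/L1/L2 = HF/CD/- → run H
t=14: L0/L1/L2 = HF/CD/- → run H
t=15: L0/L1/L2 = HF/CD/- → run H
t=16: L0/L1/L2 = F/CDH/- → run F
t=17: L0/L1/L2 = F/CDH/- → run F
t=18: L0/L1/L2 = -/CDH/- → run C
t=19: L0/L1/L2 = -/CDH/- → run C
t=20: L0/L1/L2 = -/DH/- → run D
t=21: L0/L1/L2 = -/DH/- → run D
t=22: L0/L1/L2 = -/DH/- → run D
t=23: L0/L1/L2 = -/H/- → run H
t=24: L0/L1/L2 = -/H/- → run H
t=25: L0/L1/L2 = -/H/- → run H
t=26: L0/L1/L2 = -/H/- → run H
t=27: (idle)
t=28: (idle)
t=29: (idle)
t=30: (idle)
t=31: (idle)
t=32: (idle)

completion order = A, E, G, F, C, D, H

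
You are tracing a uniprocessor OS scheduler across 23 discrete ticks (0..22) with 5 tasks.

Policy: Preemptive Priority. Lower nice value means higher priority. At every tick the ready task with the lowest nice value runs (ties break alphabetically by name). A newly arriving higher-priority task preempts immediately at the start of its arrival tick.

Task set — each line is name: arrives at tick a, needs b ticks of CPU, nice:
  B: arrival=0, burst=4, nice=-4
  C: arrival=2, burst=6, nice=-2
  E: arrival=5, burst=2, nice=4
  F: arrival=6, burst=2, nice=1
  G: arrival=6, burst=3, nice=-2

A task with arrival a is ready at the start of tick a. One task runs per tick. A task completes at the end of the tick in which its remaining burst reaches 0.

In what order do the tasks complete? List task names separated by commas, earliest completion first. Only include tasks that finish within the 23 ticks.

completion order = B, C, G, F, E

t=0: ready={B} → run B
t=1: ready={B} → run B
t=2: ready={B,C} → run B
t=3: ready={B,C} → run B
t=4: ready={C} → run C
t=5: ready={C,E} → run C
t=6: ready={C,E,F,G} → run C
t=7: ready={C,E,F,G} → run C
t=8: ready={C,E,F,G} → run C
t=9: ready={C,E,F,G} → run C
t=10: ready={E,F,G} → run G
t=11: ready={E,F,G} → run G
t=12: ready={E,F,G} → run G
t=13: ready={E,F} → run F
t=14: ready={E,F} → run F
t=15: ready={E} → run E
t=16: ready={E} → run E
t=17: (idle)
t=18: (idle)
t=19: (idle)
t=20: (idle)
t=21: (idle)
t=22: (idle)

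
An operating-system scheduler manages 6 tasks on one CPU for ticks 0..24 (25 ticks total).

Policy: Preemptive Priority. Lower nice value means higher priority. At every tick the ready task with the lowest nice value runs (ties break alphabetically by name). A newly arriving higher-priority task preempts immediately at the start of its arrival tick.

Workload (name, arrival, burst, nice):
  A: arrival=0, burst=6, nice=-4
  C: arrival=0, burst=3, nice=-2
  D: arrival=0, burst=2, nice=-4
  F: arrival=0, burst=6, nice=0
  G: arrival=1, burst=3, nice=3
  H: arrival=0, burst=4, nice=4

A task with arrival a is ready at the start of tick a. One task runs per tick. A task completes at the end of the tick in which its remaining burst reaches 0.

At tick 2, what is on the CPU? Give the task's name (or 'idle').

running at tick 2 = A

t=0: ready={A,C,D,F,H} → run A
t=1: ready={A,C,D,F,G,H} → run A
t=2: ready={A,C,D,F,G,H} → run A
t=3: ready={A,C,D,F,G,H} → run A
t=4: ready={A,C,D,F,G,H} → run A
t=5: ready={A,C,D,F,G,H} → run A
t=6: ready={C,D,F,G,H} → run D
t=7: ready={C,D,F,G,H} → run D
t=8: ready={C,F,G,H} → run C
t=9: ready={C,F,G,H} → run C
t=10: ready={C,F,G,H} → run C
t=11: ready={F,G,H} → run F
t=12: ready={F,G,H} → run F
t=13: ready={F,G,H} → run F
t=14: ready={F,G,H} → run F
t=15: ready={F,G,H} → run F
t=16: ready={F,G,H} → run F
t=17: ready={G,H} → run G
t=18: ready={G,H} → run G
t=19: ready={G,H} → run G
t=20: ready={H} → run H
t=21: ready={H} → run H
t=22: ready={H} → run H
t=23: ready={H} → run H
t=24: (idle)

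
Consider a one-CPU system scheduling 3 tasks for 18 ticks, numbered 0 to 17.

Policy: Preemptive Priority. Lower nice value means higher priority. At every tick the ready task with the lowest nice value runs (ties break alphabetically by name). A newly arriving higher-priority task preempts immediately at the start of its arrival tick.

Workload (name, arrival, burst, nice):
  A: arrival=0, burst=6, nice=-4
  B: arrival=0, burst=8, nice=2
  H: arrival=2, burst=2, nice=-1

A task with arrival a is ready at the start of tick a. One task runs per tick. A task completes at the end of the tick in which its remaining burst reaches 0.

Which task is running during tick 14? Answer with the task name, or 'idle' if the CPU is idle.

running at tick 14 = B

t=0: ready={A,B} → run A
t=1: ready={A,B} → run A
t=2: ready={A,B,H} → run A
t=3: ready={A,B,H} → run A
t=4: ready={A,B,H} → run A
t=5: ready={A,B,H} → run A
t=6: ready={B,H} → run H
t=7: ready={B,H} → run H
t=8: ready={B} → run B
t=9: ready={B} → run B
t=10: ready={B} → run B
t=11: ready={B} → run B
t=12: ready={B} → run B
t=13: ready={B} → run B
t=14: ready={B} → run B
t=15: ready={B} → run B
t=16: (idle)
t=17: (idle)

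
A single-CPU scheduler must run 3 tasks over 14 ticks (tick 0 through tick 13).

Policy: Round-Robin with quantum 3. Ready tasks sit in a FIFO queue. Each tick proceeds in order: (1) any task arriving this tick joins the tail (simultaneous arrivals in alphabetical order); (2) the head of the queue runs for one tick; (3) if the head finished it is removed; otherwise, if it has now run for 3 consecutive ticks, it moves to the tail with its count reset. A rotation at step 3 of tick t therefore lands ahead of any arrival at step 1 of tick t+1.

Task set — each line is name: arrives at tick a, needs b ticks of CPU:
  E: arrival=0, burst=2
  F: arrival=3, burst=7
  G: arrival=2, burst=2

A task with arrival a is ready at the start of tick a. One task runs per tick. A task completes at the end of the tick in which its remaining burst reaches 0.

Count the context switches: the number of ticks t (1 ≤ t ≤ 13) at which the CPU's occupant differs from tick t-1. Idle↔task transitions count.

context switches = 3

t=0: queue=[E] q_used=0 → run E
t=1: queue=[E] q_used=1 → run E
t=2: queue=[G] q_used=0 → run G
t=3: queue=[G,F] q_used=1 → run G
t=4: queue=[F] q_used=0 → run F
t=5: queue=[F] q_used=1 → run F
t=6: queue=[F] q_used=2 → run F
t=7: queue=[F] q_used=0 → run F
t=8: queue=[F] q_used=1 → run F
t=9: queue=[F] q_used=2 → run F
t=10: queue=[F] q_used=0 → run F
t=11: (idle)
t=12: (idle)
t=13: (idle)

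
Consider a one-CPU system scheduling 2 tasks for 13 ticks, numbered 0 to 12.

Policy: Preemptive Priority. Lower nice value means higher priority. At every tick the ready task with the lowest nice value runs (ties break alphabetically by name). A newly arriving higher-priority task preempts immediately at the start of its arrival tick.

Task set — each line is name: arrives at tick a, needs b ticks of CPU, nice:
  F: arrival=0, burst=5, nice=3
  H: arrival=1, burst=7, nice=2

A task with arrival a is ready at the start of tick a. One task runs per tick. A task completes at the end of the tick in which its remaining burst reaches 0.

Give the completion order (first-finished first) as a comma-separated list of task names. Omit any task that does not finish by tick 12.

completion order = H, F

t=0: ready={F} → run F
t=1: ready={F,H} → run H
t=2: ready={F,H} → run H
t=3: ready={F,H} → run H
t=4: ready={F,H} → run H
t=5: ready={F,H} → run H
t=6: ready={F,H} → run H
t=7: ready={F,H} → run H
t=8: ready={F} → run F
t=9: ready={F} → run F
t=10: ready={F} → run F
t=11: ready={F} → run F
t=12: (idle)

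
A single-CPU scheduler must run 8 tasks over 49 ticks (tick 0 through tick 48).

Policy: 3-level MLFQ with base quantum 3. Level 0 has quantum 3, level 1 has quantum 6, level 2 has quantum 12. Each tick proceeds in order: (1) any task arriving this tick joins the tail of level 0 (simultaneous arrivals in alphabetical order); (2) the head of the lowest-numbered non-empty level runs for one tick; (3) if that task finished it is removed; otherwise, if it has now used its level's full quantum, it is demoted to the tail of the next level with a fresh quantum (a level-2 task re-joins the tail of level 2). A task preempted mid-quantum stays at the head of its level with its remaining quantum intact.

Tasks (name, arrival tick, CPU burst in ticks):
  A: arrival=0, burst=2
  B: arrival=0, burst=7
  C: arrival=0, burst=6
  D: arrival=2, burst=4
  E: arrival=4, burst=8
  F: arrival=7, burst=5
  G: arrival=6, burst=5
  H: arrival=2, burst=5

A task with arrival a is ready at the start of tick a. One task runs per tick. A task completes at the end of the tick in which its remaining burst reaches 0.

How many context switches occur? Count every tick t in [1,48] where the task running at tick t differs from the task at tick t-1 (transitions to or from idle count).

context switches = 15

t=0: L0/L1/L2 = ABC/-/- → run A
t=1: L0/L1/L2 = ABC/-/- → run A
t=2: L0/L1/L2 = BCDH/-/- → run B
t=3: L0/L1/L2 = BCDH/-/- → run B
t=4: L0/L1/L2 = BCDHE/-/- → run B
t=5: L0/L1/L2 = CDHE/B/- → run C
t=6: L0/L1/L2 = CDHEG/B/- → run C
t=7: L0/L1/L2 = CDHEGF/B/- → run C
t=8: L0/L1/L2 = DHEGF/BC/- → run D
t=9: L0/L1/L2 = DHEGF/BC/- → run D
t=10: L0/L1/L2 = DHEGF/BC/- → run D
t=11: L0/L1/L2 = HEGF/BCD/- → run H
t=12: L0/L1/L2 = HEGF/BCD/- → run H
t=13: L0/L1/L2 = HEGF/BCD/- → run H
t=14: L0/L1/L2 = EGF/BCDH/- → run E
t=15: L0/L1/L2 = EGF/BCDH/- → run E
t=16: L0/L1/L2 = EGF/BCDH/- → run E
t=17: L0/L1/L2 = GF/BCDHE/- → run G
t=18: L0/L1/L2 = GF/BCDHE/- → run G
t=19: L0/L1/L2 = GF/BCDHE/- → run G
t=20: L0/L1/L2 = F/BCDHEG/- → run F
t=21: L0/L1/L2 = F/BCDHEG/- → run F
t=22: L0/L1/L2 = F/BCDHEG/- → run F
t=23: L0/L1/L2 = -/BCDHEGF/- → run B
t=24: L0/L1/L2 = -/BCDHEGF/- → run B
t=25: L0/L1/L2 = -/BCDHEGF/- → run B
t=26: L0/L1/L2 = -/BCDHEGF/- → run B
t=27: L0/L1/L2 = -/CDHEGF/- → run C
t=28: L0/L1/L2 = -/CDHEGF/- → run C
t=29: L0/L1/L2 = -/CDHEGF/- → run C
t=30: L0/L1/L2 = -/DHEGF/- → run D
t=31: L0/L1/L2 = -/HEGF/- → run H
t=32: L0/L1/L2 = -/HEGF/- → run H
t=33: L0/L1/L2 = -/EGF/- → run E
t=34: L0/L1/L2 = -/EGF/- → run E
t=35: L0/L1/L2 = -/EGF/- → run E
t=36: L0/L1/L2 = -/EGF/- → run E
t=37: L0/L1/L2 = -/EGF/- → run E
t=38: L0/L1/L2 = -/GF/- → run G
t=39: L0/L1/L2 = -/GF/- → run G
t=40: L0/L1/L2 = -/F/- → run F
t=41: L0/L1/L2 = -/F/- → run F
t=42: (idle)
t=43: (idle)
t=44: (idle)
t=45: (idle)
t=46: (idle)
t=47: (idle)
t=48: (idle)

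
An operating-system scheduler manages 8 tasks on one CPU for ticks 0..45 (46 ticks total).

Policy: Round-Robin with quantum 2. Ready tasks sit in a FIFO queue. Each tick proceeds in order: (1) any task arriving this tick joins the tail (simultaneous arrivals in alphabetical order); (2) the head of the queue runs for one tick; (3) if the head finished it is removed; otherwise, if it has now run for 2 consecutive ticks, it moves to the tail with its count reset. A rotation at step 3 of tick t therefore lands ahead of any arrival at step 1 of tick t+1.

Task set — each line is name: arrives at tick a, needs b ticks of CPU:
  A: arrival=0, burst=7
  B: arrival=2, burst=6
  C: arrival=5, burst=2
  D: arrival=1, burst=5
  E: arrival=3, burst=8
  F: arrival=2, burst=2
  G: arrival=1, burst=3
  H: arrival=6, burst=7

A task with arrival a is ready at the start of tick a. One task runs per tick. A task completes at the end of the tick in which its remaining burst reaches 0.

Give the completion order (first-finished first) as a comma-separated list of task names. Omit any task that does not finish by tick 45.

t=0: queue=[A] q_used=0 → run A
t=1: queue=[A,D,G] q_used=1 → run A
t=2: queue=[D,G,A,B,F] q_used=0 → run D
t=3: queue=[D,G,A,B,F,E] q_used=1 → run D
t=4: queue=[G,A,B,F,E,D] q_used=0 → run G
t=5: queue=[G,A,B,F,E,D,C] q_used=1 → run G
t=6: queue=[A,B,F,E,D,C,G,H] q_used=0 → run A
t=7: queue=[A,B,F,E,D,C,G,H] q_used=1 → run A
t=8: queue=[B,F,E,D,C,G,H,A] q_used=0 → run B
t=9: queue=[B,F,E,D,C,G,H,A] q_used=1 → run B
t=10: queue=[F,E,D,C,G,H,A,B] q_used=0 → run F
t=11: queue=[F,E,D,C,G,H,A,B] q_used=1 → run F
t=12: queue=[E,D,C,G,H,A,B] q_used=0 → run E
t=13: queue=[E,D,C,G,H,A,B] q_used=1 → run E
t=14: queue=[D,C,G,H,A,B,E] q_used=0 → run D
t=15: queue=[D,C,G,H,A,B,E] q_used=1 → run D
t=16: queue=[C,G,H,A,B,E,D] q_used=0 → run C
t=17: queue=[C,G,H,A,B,E,D] q_used=1 → run C
t=18: queue=[G,H,A,B,E,D] q_used=0 → run G
t=19: queue=[H,A,B,E,D] q_used=0 → run H
t=20: queue=[H,A,B,E,D] q_used=1 → run H
t=21: queue=[A,B,E,D,H] q_used=0 → run A
t=22: queue=[A,B,E,D,H] q_used=1 → run A
t=23: queue=[B,E,D,H,A] q_used=0 → run B
t=24: queue=[B,E,D,H,A] q_used=1 → run B
t=25: queue=[E,D,H,A,B] q_used=0 → run E
t=26: queue=[E,D,H,A,B] q_used=1 → run E
t=27: queue=[D,H,A,B,E] q_used=0 → run D
t=28: queue=[H,A,B,E] q_used=0 → run H
t=29: queue=[H,A,B,E] q_used=1 → run H
t=30: queue=[A,B,E,H] q_used=0 → run A
t=31: queue=[B,E,H] q_used=0 → run B
t=32: queue=[B,E,H] q_used=1 → run B
t=33: queue=[E,H] q_used=0 → run E
t=34: queue=[E,H] q_used=1 → run E
t=35: queue=[H,E] q_used=0 → run H
t=36: queue=[H,E] q_used=1 → run H
t=37: queue=[E,H] q_used=0 → run E
t=38: queue=[E,H] q_used=1 → run E
t=39: queue=[H] q_used=0 → run H
t=40: (idle)
t=41: (idle)
t=42: (idle)
t=43: (idle)
t=44: (idle)
t=45: (idle)

completion order = F, C, G, D, A, B, E, H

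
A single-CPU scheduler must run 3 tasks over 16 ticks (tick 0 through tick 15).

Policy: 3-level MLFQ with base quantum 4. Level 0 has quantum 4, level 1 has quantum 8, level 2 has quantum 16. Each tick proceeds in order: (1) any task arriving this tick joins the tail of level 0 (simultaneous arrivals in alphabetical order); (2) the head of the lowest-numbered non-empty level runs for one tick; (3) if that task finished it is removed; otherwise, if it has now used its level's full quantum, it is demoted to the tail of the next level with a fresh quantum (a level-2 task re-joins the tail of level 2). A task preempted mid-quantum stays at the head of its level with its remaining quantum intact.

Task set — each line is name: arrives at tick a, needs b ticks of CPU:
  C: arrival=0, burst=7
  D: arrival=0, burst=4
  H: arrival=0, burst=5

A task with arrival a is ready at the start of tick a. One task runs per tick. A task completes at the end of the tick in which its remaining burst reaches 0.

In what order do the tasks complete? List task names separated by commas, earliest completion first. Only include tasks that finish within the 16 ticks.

t=0: L0/L1/L2 = CDH/-/- → run C
t=1: L0/L1/L2 = CDH/-/- → run C
t=2: L0/L1/L2 = CDH/-/- → run C
t=3: L0/L1/L2 = CDH/-/- → run C
t=4: L0/L1/L2 = DH/C/- → run D
t=5: L0/L1/L2 = DH/C/- → run D
t=6: L0/L1/L2 = DH/C/- → run D
t=7: L0/L1/L2 = DH/C/- → run D
t=8: L0/L1/L2 = H/C/- → run H
t=9: L0/L1/L2 = H/C/- → run H
t=10: L0/L1/L2 = H/C/- → run H
t=11: L0/L1/L2 = H/C/- → run H
t=12: L0/L1/L2 = -/CH/- → run C
t=13: L0/L1/L2 = -/CH/- → run C
t=14: L0/L1/L2 = -/CH/- → run C
t=15: L0/L1/L2 = -/H/- → run H

completion order = D, C, H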